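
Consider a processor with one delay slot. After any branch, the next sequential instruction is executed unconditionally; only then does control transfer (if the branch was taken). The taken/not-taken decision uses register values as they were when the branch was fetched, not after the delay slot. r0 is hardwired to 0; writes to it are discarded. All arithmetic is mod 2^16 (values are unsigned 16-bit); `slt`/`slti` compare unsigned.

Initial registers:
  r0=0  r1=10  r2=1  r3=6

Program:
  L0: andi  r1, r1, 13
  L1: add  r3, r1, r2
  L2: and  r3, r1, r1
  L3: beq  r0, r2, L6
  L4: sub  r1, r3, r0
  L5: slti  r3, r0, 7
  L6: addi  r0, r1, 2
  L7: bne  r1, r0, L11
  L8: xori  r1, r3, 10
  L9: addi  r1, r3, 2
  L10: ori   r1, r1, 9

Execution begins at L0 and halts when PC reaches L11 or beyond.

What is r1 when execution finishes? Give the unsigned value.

11

  step pc=0: andi  r1, r1, 13  regs=(0,8,1,6)
  step pc=1: add  r3, r1, r2  regs=(0,8,1,9)
  step pc=2: and  r3, r1, r1  regs=(0,8,1,8)
  step pc=3: beq  r0, r2, L6  cond=F  regs=(0,8,1,8)
  step pc=4: sub  r1, r3, r0  regs=(0,8,1,8)
  step pc=5: slti  r3, r0, 7  regs=(0,8,1,1)
  step pc=6: addi  r0, r1, 2  regs=(0,8,1,1)
  step pc=7: bne  r1, r0, L11  cond=T  regs=(0,8,1,1)
  step pc=8: xori  r1, r3, 10  regs=(0,11,1,1)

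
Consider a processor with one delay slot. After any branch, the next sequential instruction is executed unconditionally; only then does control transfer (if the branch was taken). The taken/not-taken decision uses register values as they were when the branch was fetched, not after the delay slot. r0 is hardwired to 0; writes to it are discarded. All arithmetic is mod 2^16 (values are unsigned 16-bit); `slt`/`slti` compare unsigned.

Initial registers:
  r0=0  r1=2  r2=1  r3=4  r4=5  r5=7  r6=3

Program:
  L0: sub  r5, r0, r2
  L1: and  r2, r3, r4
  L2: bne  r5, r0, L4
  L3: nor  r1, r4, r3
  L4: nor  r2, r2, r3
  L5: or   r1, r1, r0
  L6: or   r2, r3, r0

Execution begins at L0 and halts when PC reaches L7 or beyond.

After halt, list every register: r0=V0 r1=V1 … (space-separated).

[0] sub  r5, r0, r2  →  {r0:0, r1:2, r2:1, r3:4, r4:5, r5:65535, r6:3}
[1] and  r2, r3, r4  →  {r0:0, r1:2, r2:4, r3:4, r4:5, r5:65535, r6:3}
[2] bne  r5, r0, L4  →  {r0:0, r1:2, r2:4, r3:4, r4:5, r5:65535, r6:3}  ⟨branch taken⟩
[3] nor  r1, r4, r3  →  {r0:0, r1:65530, r2:4, r3:4, r4:5, r5:65535, r6:3}
[4] nor  r2, r2, r3  →  {r0:0, r1:65530, r2:65531, r3:4, r4:5, r5:65535, r6:3}
[5] or   r1, r1, r0  →  {r0:0, r1:65530, r2:65531, r3:4, r4:5, r5:65535, r6:3}
[6] or   r2, r3, r0  →  {r0:0, r1:65530, r2:4, r3:4, r4:5, r5:65535, r6:3}

r0=0 r1=65530 r2=4 r3=4 r4=5 r5=65535 r6=3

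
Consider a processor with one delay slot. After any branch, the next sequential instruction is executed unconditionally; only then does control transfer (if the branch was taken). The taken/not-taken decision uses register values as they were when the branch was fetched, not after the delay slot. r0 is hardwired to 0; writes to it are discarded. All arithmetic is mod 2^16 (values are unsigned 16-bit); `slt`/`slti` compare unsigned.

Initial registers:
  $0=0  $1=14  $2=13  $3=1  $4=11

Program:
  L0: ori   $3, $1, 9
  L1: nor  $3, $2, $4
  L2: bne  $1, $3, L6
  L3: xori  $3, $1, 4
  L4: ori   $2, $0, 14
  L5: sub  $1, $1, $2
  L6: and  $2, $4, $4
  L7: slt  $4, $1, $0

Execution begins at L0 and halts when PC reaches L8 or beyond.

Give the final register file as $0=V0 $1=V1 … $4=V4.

#0 ori   $3, $1, 9 ; 0/14/13/15/11
#1 nor  $3, $2, $4 ; 0/14/13/65520/11
#2 bne  $1, $3, L6 ; 0/14/13/65520/11 ; →target
#3 xori  $3, $1, 4 ; 0/14/13/10/11
#6 and  $2, $4, $4 ; 0/14/11/10/11
#7 slt  $4, $1, $0 ; 0/14/11/10/0

$0=0 $1=14 $2=11 $3=10 $4=0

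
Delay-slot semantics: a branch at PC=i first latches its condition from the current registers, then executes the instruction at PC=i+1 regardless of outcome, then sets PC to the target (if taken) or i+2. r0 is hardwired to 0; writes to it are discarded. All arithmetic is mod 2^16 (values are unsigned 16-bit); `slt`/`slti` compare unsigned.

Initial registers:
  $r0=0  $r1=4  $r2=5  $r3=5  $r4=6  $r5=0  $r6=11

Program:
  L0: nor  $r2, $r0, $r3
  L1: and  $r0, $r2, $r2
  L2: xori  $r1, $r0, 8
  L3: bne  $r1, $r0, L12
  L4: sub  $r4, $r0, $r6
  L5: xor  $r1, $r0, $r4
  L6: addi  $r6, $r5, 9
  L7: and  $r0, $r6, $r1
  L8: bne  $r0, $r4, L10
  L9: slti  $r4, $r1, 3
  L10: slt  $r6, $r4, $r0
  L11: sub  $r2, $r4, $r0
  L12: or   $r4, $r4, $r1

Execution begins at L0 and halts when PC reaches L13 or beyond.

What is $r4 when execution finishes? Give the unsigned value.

PC=0  nor  $r2, $r0, $r3     | $r0=0 $r1=4 $r2=65530 $r3=5 $r4=6 $r5=0 $r6=11
PC=1  and  $r0, $r2, $r2     | $r0=0 $r1=4 $r2=65530 $r3=5 $r4=6 $r5=0 $r6=11
PC=2  xori  $r1, $r0, 8      | $r0=0 $r1=8 $r2=65530 $r3=5 $r4=6 $r5=0 $r6=11
PC=3  bne  $r1, $r0, L12     | $r0=0 $r1=8 $r2=65530 $r3=5 $r4=6 $r5=0 $r6=11  [TAKEN]
PC=4  sub  $r4, $r0, $r6     | $r0=0 $r1=8 $r2=65530 $r3=5 $r4=65525 $r5=0 $r6=11
PC=12 or   $r4, $r4, $r1     | $r0=0 $r1=8 $r2=65530 $r3=5 $r4=65533 $r5=0 $r6=11

65533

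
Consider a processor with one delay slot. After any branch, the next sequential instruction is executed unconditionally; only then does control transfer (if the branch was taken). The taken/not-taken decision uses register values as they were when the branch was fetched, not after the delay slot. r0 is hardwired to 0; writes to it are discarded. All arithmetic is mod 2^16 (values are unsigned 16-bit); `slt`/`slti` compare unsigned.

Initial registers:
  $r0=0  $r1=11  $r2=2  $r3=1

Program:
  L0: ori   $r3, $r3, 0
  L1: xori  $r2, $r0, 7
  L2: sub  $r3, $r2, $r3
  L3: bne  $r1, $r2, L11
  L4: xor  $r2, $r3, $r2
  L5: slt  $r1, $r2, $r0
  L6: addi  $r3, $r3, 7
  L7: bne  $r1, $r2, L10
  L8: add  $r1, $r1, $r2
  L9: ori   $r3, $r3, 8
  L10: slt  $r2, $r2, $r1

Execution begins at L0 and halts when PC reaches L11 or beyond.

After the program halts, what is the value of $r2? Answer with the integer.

1

[0] ori   $r3, $r3, 0  →  {$r0:0, $r1:11, $r2:2, $r3:1}
[1] xori  $r2, $r0, 7  →  {$r0:0, $r1:11, $r2:7, $r3:1}
[2] sub  $r3, $r2, $r3  →  {$r0:0, $r1:11, $r2:7, $r3:6}
[3] bne  $r1, $r2, L11  →  {$r0:0, $r1:11, $r2:7, $r3:6}  ⟨branch taken⟩
[4] xor  $r2, $r3, $r2  →  {$r0:0, $r1:11, $r2:1, $r3:6}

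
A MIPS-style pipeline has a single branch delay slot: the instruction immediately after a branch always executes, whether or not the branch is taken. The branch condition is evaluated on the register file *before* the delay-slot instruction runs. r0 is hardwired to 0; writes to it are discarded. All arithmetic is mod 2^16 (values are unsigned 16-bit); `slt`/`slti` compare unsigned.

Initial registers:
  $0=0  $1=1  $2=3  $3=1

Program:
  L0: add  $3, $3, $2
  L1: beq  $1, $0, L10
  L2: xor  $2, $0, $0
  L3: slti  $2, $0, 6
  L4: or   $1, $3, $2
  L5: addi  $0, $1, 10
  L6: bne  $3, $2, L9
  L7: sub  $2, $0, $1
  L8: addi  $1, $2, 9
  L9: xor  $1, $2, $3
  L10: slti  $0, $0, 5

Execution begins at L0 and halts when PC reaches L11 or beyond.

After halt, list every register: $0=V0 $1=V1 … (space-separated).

#0 add  $3, $3, $2 ; 0/1/3/4
#1 beq  $1, $0, L10 ; 0/1/3/4 ; →fallthru
#2 xor  $2, $0, $0 ; 0/1/0/4
#3 slti  $2, $0, 6 ; 0/1/1/4
#4 or   $1, $3, $2 ; 0/5/1/4
#5 addi  $0, $1, 10 ; 0/5/1/4
#6 bne  $3, $2, L9 ; 0/5/1/4 ; →target
#7 sub  $2, $0, $1 ; 0/5/65531/4
#9 xor  $1, $2, $3 ; 0/65535/65531/4
#10 slti  $0, $0, 5 ; 0/65535/65531/4

$0=0 $1=65535 $2=65531 $3=4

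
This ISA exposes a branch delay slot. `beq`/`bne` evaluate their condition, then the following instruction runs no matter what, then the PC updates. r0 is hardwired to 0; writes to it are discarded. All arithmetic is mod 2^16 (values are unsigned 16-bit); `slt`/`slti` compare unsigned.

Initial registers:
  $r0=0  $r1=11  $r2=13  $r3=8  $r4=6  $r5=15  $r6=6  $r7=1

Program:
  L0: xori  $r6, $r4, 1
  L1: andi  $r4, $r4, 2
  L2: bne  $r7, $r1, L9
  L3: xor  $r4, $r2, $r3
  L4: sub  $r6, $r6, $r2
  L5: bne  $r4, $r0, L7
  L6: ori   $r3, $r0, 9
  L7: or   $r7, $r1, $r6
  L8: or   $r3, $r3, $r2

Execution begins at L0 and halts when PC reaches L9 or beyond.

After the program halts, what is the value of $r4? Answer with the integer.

5

#0 xori  $r6, $r4, 1 ; 0/11/13/8/6/15/7/1
#1 andi  $r4, $r4, 2 ; 0/11/13/8/2/15/7/1
#2 bne  $r7, $r1, L9 ; 0/11/13/8/2/15/7/1 ; →target
#3 xor  $r4, $r2, $r3 ; 0/11/13/8/5/15/7/1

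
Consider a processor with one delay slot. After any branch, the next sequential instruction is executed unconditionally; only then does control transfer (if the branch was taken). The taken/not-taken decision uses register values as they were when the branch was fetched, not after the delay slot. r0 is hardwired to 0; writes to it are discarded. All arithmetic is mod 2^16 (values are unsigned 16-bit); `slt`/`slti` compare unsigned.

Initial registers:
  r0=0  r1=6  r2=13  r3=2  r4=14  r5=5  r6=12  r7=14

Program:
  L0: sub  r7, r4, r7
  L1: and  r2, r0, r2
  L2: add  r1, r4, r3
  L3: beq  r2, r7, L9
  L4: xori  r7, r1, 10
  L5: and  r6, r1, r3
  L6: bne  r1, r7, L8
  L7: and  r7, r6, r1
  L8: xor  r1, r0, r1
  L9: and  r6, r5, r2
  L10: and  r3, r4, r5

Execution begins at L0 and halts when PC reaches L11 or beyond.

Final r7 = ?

26

[0] sub  r7, r4, r7  →  {r0:0, r1:6, r2:13, r3:2, r4:14, r5:5, r6:12, r7:0}
[1] and  r2, r0, r2  →  {r0:0, r1:6, r2:0, r3:2, r4:14, r5:5, r6:12, r7:0}
[2] add  r1, r4, r3  →  {r0:0, r1:16, r2:0, r3:2, r4:14, r5:5, r6:12, r7:0}
[3] beq  r2, r7, L9  →  {r0:0, r1:16, r2:0, r3:2, r4:14, r5:5, r6:12, r7:0}  ⟨branch taken⟩
[4] xori  r7, r1, 10  →  {r0:0, r1:16, r2:0, r3:2, r4:14, r5:5, r6:12, r7:26}
[9] and  r6, r5, r2  →  {r0:0, r1:16, r2:0, r3:2, r4:14, r5:5, r6:0, r7:26}
[10] and  r3, r4, r5  →  {r0:0, r1:16, r2:0, r3:4, r4:14, r5:5, r6:0, r7:26}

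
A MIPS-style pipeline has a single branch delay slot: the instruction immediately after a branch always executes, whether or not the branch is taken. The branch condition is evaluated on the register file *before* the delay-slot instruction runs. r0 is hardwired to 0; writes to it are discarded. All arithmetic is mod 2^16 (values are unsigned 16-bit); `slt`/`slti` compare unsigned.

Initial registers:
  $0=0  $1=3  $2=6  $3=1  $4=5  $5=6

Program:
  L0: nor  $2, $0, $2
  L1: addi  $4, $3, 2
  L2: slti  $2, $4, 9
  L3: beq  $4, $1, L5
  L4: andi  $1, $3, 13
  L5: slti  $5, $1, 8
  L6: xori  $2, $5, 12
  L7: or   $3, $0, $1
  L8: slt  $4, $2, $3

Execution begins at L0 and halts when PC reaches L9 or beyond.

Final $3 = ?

1

  step pc=0: nor  $2, $0, $2  regs=(0,3,65529,1,5,6)
  step pc=1: addi  $4, $3, 2  regs=(0,3,65529,1,3,6)
  step pc=2: slti  $2, $4, 9  regs=(0,3,1,1,3,6)
  step pc=3: beq  $4, $1, L5  cond=T  regs=(0,3,1,1,3,6)
  step pc=4: andi  $1, $3, 13  regs=(0,1,1,1,3,6)
  step pc=5: slti  $5, $1, 8  regs=(0,1,1,1,3,1)
  step pc=6: xori  $2, $5, 12  regs=(0,1,13,1,3,1)
  step pc=7: or   $3, $0, $1  regs=(0,1,13,1,3,1)
  step pc=8: slt  $4, $2, $3  regs=(0,1,13,1,0,1)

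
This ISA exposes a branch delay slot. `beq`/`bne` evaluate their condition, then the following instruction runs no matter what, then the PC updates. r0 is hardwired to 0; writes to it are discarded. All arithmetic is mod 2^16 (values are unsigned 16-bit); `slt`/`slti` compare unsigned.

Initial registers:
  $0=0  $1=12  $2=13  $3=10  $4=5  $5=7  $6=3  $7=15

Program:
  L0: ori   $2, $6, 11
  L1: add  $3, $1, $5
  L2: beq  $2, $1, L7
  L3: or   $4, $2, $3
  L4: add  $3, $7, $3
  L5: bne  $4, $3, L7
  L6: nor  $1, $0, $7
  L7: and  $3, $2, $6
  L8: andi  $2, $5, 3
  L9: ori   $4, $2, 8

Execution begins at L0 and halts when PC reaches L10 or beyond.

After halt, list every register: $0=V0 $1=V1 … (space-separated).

$0=0 $1=65520 $2=3 $3=3 $4=11 $5=7 $6=3 $7=15

#0 ori   $2, $6, 11 ; 0/12/11/10/5/7/3/15
#1 add  $3, $1, $5 ; 0/12/11/19/5/7/3/15
#2 beq  $2, $1, L7 ; 0/12/11/19/5/7/3/15 ; →fallthru
#3 or   $4, $2, $3 ; 0/12/11/19/27/7/3/15
#4 add  $3, $7, $3 ; 0/12/11/34/27/7/3/15
#5 bne  $4, $3, L7 ; 0/12/11/34/27/7/3/15 ; →target
#6 nor  $1, $0, $7 ; 0/65520/11/34/27/7/3/15
#7 and  $3, $2, $6 ; 0/65520/11/3/27/7/3/15
#8 andi  $2, $5, 3 ; 0/65520/3/3/27/7/3/15
#9 ori   $4, $2, 8 ; 0/65520/3/3/11/7/3/15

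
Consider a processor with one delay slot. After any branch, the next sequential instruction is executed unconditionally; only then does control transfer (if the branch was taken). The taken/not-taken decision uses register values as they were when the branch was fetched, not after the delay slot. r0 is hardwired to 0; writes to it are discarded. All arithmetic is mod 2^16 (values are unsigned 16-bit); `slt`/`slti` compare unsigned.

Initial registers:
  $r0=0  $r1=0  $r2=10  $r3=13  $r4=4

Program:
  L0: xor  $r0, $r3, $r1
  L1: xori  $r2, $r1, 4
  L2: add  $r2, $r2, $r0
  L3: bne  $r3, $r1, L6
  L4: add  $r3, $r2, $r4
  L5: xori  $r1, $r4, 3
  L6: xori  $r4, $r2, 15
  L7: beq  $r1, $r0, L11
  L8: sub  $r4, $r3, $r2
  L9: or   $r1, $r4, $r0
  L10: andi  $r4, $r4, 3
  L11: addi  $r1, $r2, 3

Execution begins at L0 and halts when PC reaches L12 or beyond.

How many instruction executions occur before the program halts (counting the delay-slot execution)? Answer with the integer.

9

  step pc=0: xor  $r0, $r3, $r1  regs=(0,0,10,13,4)
  step pc=1: xori  $r2, $r1, 4  regs=(0,0,4,13,4)
  step pc=2: add  $r2, $r2, $r0  regs=(0,0,4,13,4)
  step pc=3: bne  $r3, $r1, L6  cond=T  regs=(0,0,4,13,4)
  step pc=4: add  $r3, $r2, $r4  regs=(0,0,4,8,4)
  step pc=6: xori  $r4, $r2, 15  regs=(0,0,4,8,11)
  step pc=7: beq  $r1, $r0, L11  cond=T  regs=(0,0,4,8,11)
  step pc=8: sub  $r4, $r3, $r2  regs=(0,0,4,8,4)
  step pc=11: addi  $r1, $r2, 3  regs=(0,7,4,8,4)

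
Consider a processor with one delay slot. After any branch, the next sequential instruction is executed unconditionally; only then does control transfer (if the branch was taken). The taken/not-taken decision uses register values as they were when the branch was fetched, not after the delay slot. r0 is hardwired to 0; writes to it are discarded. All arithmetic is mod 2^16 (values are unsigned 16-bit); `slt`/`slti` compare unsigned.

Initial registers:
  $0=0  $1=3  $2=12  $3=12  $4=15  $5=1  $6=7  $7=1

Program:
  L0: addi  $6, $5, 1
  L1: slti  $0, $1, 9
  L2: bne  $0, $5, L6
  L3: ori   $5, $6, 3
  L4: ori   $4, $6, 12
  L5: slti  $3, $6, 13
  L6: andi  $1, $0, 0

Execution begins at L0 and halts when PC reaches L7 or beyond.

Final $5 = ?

#0 addi  $6, $5, 1 ; 0/3/12/12/15/1/2/1
#1 slti  $0, $1, 9 ; 0/3/12/12/15/1/2/1
#2 bne  $0, $5, L6 ; 0/3/12/12/15/1/2/1 ; →target
#3 ori   $5, $6, 3 ; 0/3/12/12/15/3/2/1
#6 andi  $1, $0, 0 ; 0/0/12/12/15/3/2/1

3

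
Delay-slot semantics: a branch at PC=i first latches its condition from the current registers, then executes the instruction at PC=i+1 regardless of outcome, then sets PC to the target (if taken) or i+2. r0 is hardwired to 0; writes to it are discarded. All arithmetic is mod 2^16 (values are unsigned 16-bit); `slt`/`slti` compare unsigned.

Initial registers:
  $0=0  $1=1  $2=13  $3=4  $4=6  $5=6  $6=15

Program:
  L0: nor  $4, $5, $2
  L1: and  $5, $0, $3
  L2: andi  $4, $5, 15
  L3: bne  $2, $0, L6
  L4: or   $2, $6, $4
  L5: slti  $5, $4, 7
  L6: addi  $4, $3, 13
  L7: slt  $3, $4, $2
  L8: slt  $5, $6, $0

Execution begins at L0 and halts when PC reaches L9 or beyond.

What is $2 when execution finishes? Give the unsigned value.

15

PC=0  nor  $4, $5, $2        | $0=0 $1=1 $2=13 $3=4 $4=65520 $5=6 $6=15
PC=1  and  $5, $0, $3        | $0=0 $1=1 $2=13 $3=4 $4=65520 $5=0 $6=15
PC=2  andi  $4, $5, 15       | $0=0 $1=1 $2=13 $3=4 $4=0 $5=0 $6=15
PC=3  bne  $2, $0, L6        | $0=0 $1=1 $2=13 $3=4 $4=0 $5=0 $6=15  [TAKEN]
PC=4  or   $2, $6, $4        | $0=0 $1=1 $2=15 $3=4 $4=0 $5=0 $6=15
PC=6  addi  $4, $3, 13       | $0=0 $1=1 $2=15 $3=4 $4=17 $5=0 $6=15
PC=7  slt  $3, $4, $2        | $0=0 $1=1 $2=15 $3=0 $4=17 $5=0 $6=15
PC=8  slt  $5, $6, $0        | $0=0 $1=1 $2=15 $3=0 $4=17 $5=0 $6=15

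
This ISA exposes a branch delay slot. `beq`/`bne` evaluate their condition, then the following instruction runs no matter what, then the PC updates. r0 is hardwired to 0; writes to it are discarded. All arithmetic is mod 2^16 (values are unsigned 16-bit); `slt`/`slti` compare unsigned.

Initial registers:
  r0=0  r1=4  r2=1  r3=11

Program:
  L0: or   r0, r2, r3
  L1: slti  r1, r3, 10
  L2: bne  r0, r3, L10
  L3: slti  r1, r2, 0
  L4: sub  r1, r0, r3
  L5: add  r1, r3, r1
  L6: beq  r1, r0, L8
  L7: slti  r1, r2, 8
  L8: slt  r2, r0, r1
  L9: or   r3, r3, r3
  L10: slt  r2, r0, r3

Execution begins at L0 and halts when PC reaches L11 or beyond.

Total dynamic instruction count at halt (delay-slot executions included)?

5

  step pc=0: or   r0, r2, r3  regs=(0,4,1,11)
  step pc=1: slti  r1, r3, 10  regs=(0,0,1,11)
  step pc=2: bne  r0, r3, L10  cond=T  regs=(0,0,1,11)
  step pc=3: slti  r1, r2, 0  regs=(0,0,1,11)
  step pc=10: slt  r2, r0, r3  regs=(0,0,1,11)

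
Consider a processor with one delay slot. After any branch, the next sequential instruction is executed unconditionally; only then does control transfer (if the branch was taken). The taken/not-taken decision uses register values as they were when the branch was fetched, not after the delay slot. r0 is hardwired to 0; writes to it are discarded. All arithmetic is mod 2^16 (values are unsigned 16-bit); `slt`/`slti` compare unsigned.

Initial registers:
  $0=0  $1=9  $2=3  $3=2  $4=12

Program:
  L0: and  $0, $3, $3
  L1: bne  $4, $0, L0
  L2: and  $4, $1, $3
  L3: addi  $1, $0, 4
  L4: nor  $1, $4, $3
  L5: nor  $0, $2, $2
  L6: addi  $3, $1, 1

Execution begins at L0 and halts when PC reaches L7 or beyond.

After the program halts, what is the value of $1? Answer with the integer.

#0 and  $0, $3, $3 ; 0/9/3/2/12
#1 bne  $4, $0, L0 ; 0/9/3/2/12 ; →target
#2 and  $4, $1, $3 ; 0/9/3/2/0
#0 and  $0, $3, $3 ; 0/9/3/2/0
#1 bne  $4, $0, L0 ; 0/9/3/2/0 ; →fallthru
#2 and  $4, $1, $3 ; 0/9/3/2/0
#3 addi  $1, $0, 4 ; 0/4/3/2/0
#4 nor  $1, $4, $3 ; 0/65533/3/2/0
#5 nor  $0, $2, $2 ; 0/65533/3/2/0
#6 addi  $3, $1, 1 ; 0/65533/3/65534/0

65533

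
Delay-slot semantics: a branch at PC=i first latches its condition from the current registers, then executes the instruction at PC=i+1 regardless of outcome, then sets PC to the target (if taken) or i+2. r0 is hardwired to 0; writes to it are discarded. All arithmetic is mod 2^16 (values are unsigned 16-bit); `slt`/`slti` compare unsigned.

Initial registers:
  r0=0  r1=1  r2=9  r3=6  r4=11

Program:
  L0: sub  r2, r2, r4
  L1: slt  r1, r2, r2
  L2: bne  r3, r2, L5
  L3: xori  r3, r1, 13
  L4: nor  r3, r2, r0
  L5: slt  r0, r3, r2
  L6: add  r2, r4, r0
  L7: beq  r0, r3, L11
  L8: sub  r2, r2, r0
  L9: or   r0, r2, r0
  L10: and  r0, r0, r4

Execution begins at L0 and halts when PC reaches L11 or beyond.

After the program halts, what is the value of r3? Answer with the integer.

13

  step pc=0: sub  r2, r2, r4  regs=(0,1,65534,6,11)
  step pc=1: slt  r1, r2, r2  regs=(0,0,65534,6,11)
  step pc=2: bne  r3, r2, L5  cond=T  regs=(0,0,65534,6,11)
  step pc=3: xori  r3, r1, 13  regs=(0,0,65534,13,11)
  step pc=5: slt  r0, r3, r2  regs=(0,0,65534,13,11)
  step pc=6: add  r2, r4, r0  regs=(0,0,11,13,11)
  step pc=7: beq  r0, r3, L11  cond=F  regs=(0,0,11,13,11)
  step pc=8: sub  r2, r2, r0  regs=(0,0,11,13,11)
  step pc=9: or   r0, r2, r0  regs=(0,0,11,13,11)
  step pc=10: and  r0, r0, r4  regs=(0,0,11,13,11)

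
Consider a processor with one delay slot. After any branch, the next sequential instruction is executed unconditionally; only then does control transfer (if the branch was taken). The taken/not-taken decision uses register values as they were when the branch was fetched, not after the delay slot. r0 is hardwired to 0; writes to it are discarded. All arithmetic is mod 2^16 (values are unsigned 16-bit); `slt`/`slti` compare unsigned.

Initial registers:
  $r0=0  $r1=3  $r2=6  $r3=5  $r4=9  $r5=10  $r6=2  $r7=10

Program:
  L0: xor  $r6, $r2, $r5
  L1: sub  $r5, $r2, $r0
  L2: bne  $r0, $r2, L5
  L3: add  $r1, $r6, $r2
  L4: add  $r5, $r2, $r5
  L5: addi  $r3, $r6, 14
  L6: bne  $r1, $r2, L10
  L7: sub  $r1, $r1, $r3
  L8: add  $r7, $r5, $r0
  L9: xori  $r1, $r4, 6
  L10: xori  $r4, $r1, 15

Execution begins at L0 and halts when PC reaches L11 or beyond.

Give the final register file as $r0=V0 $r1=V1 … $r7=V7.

$r0=0 $r1=65528 $r2=6 $r3=26 $r4=65527 $r5=6 $r6=12 $r7=10

[0] xor  $r6, $r2, $r5  →  {$r0:0, $r1:3, $r2:6, $r3:5, $r4:9, $r5:10, $r6:12, $r7:10}
[1] sub  $r5, $r2, $r0  →  {$r0:0, $r1:3, $r2:6, $r3:5, $r4:9, $r5:6, $r6:12, $r7:10}
[2] bne  $r0, $r2, L5  →  {$r0:0, $r1:3, $r2:6, $r3:5, $r4:9, $r5:6, $r6:12, $r7:10}  ⟨branch taken⟩
[3] add  $r1, $r6, $r2  →  {$r0:0, $r1:18, $r2:6, $r3:5, $r4:9, $r5:6, $r6:12, $r7:10}
[5] addi  $r3, $r6, 14  →  {$r0:0, $r1:18, $r2:6, $r3:26, $r4:9, $r5:6, $r6:12, $r7:10}
[6] bne  $r1, $r2, L10  →  {$r0:0, $r1:18, $r2:6, $r3:26, $r4:9, $r5:6, $r6:12, $r7:10}  ⟨branch taken⟩
[7] sub  $r1, $r1, $r3  →  {$r0:0, $r1:65528, $r2:6, $r3:26, $r4:9, $r5:6, $r6:12, $r7:10}
[10] xori  $r4, $r1, 15  →  {$r0:0, $r1:65528, $r2:6, $r3:26, $r4:65527, $r5:6, $r6:12, $r7:10}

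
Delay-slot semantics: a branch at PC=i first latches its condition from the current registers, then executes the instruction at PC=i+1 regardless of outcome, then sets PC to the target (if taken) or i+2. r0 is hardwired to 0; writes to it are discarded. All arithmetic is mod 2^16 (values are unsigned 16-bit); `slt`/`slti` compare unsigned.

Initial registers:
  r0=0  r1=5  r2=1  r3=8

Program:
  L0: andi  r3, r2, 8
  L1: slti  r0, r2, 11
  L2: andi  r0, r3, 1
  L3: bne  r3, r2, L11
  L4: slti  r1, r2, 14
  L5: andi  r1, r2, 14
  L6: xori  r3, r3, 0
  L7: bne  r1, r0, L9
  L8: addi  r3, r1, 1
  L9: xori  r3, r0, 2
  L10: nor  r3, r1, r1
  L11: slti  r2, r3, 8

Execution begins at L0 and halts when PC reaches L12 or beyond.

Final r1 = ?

1

#0 andi  r3, r2, 8 ; 0/5/1/0
#1 slti  r0, r2, 11 ; 0/5/1/0
#2 andi  r0, r3, 1 ; 0/5/1/0
#3 bne  r3, r2, L11 ; 0/5/1/0 ; →target
#4 slti  r1, r2, 14 ; 0/1/1/0
#11 slti  r2, r3, 8 ; 0/1/1/0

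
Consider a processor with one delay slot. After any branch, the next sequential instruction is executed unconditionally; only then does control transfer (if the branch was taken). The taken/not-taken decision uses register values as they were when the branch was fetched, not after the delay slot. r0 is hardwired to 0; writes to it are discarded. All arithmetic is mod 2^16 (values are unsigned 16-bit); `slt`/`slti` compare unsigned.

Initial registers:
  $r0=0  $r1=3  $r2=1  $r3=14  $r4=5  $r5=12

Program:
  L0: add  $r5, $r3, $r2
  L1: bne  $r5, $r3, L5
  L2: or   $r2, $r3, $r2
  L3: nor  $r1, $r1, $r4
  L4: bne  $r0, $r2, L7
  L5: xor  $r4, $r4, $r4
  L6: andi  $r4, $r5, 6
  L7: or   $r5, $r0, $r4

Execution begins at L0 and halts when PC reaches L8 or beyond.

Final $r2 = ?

15

#0 add  $r5, $r3, $r2 ; 0/3/1/14/5/15
#1 bne  $r5, $r3, L5 ; 0/3/1/14/5/15 ; →target
#2 or   $r2, $r3, $r2 ; 0/3/15/14/5/15
#5 xor  $r4, $r4, $r4 ; 0/3/15/14/0/15
#6 andi  $r4, $r5, 6 ; 0/3/15/14/6/15
#7 or   $r5, $r0, $r4 ; 0/3/15/14/6/6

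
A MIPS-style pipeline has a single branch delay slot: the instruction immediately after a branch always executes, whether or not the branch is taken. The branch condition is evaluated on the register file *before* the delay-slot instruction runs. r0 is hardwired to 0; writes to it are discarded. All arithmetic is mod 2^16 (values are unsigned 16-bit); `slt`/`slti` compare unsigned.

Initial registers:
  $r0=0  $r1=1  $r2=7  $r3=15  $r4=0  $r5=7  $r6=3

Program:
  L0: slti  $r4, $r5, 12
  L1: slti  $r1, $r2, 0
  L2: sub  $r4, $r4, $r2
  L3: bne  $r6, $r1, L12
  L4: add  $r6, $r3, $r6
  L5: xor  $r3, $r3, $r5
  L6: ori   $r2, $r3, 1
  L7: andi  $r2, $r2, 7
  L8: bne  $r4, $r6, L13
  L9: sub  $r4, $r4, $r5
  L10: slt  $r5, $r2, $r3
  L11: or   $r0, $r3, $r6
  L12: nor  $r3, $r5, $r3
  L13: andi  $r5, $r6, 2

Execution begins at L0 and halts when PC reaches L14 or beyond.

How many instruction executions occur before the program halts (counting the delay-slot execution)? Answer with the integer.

7

PC=0  slti  $r4, $r5, 12     | $r0=0 $r1=1 $r2=7 $r3=15 $r4=1 $r5=7 $r6=3
PC=1  slti  $r1, $r2, 0      | $r0=0 $r1=0 $r2=7 $r3=15 $r4=1 $r5=7 $r6=3
PC=2  sub  $r4, $r4, $r2     | $r0=0 $r1=0 $r2=7 $r3=15 $r4=65530 $r5=7 $r6=3
PC=3  bne  $r6, $r1, L12     | $r0=0 $r1=0 $r2=7 $r3=15 $r4=65530 $r5=7 $r6=3  [TAKEN]
PC=4  add  $r6, $r3, $r6     | $r0=0 $r1=0 $r2=7 $r3=15 $r4=65530 $r5=7 $r6=18
PC=12 nor  $r3, $r5, $r3     | $r0=0 $r1=0 $r2=7 $r3=65520 $r4=65530 $r5=7 $r6=18
PC=13 andi  $r5, $r6, 2      | $r0=0 $r1=0 $r2=7 $r3=65520 $r4=65530 $r5=2 $r6=18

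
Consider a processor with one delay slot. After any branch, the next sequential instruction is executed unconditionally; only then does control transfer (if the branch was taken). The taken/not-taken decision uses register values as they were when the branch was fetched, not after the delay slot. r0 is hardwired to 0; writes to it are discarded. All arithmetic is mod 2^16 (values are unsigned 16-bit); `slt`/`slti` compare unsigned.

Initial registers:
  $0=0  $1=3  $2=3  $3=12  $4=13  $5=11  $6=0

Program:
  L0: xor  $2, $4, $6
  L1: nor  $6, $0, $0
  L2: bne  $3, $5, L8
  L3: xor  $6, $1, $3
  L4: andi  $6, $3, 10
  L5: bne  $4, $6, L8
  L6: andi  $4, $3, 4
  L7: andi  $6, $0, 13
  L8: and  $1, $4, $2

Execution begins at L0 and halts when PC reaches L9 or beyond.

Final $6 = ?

15

  step pc=0: xor  $2, $4, $6  regs=(0,3,13,12,13,11,0)
  step pc=1: nor  $6, $0, $0  regs=(0,3,13,12,13,11,65535)
  step pc=2: bne  $3, $5, L8  cond=T  regs=(0,3,13,12,13,11,65535)
  step pc=3: xor  $6, $1, $3  regs=(0,3,13,12,13,11,15)
  step pc=8: and  $1, $4, $2  regs=(0,13,13,12,13,11,15)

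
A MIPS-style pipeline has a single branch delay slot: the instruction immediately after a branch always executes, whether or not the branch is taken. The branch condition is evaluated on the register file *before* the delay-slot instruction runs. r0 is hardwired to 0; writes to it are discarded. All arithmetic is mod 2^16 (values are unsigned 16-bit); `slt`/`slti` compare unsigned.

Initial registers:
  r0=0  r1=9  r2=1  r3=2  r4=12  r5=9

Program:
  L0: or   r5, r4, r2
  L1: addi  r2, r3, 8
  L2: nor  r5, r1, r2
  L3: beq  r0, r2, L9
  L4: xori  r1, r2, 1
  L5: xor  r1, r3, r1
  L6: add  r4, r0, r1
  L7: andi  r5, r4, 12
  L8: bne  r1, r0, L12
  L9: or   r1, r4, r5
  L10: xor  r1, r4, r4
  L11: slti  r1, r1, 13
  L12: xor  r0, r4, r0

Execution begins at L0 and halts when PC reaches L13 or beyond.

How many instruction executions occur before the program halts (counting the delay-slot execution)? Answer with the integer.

11

  step pc=0: or   r5, r4, r2  regs=(0,9,1,2,12,13)
  step pc=1: addi  r2, r3, 8  regs=(0,9,10,2,12,13)
  step pc=2: nor  r5, r1, r2  regs=(0,9,10,2,12,65524)
  step pc=3: beq  r0, r2, L9  cond=F  regs=(0,9,10,2,12,65524)
  step pc=4: xori  r1, r2, 1  regs=(0,11,10,2,12,65524)
  step pc=5: xor  r1, r3, r1  regs=(0,9,10,2,12,65524)
  step pc=6: add  r4, r0, r1  regs=(0,9,10,2,9,65524)
  step pc=7: andi  r5, r4, 12  regs=(0,9,10,2,9,8)
  step pc=8: bne  r1, r0, L12  cond=T  regs=(0,9,10,2,9,8)
  step pc=9: or   r1, r4, r5  regs=(0,9,10,2,9,8)
  step pc=12: xor  r0, r4, r0  regs=(0,9,10,2,9,8)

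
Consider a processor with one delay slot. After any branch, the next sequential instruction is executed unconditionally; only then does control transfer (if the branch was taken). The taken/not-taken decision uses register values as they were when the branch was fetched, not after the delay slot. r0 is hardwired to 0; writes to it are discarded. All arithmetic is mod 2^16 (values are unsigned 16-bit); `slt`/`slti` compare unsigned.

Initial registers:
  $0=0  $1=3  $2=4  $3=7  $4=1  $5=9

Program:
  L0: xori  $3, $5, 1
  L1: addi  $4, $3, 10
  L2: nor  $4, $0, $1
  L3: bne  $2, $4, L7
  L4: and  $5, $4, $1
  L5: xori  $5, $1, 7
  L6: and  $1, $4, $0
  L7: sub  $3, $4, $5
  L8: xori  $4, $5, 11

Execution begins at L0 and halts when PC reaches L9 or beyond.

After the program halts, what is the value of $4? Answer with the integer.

  step pc=0: xori  $3, $5, 1  regs=(0,3,4,8,1,9)
  step pc=1: addi  $4, $3, 10  regs=(0,3,4,8,18,9)
  step pc=2: nor  $4, $0, $1  regs=(0,3,4,8,65532,9)
  step pc=3: bne  $2, $4, L7  cond=T  regs=(0,3,4,8,65532,9)
  step pc=4: and  $5, $4, $1  regs=(0,3,4,8,65532,0)
  step pc=7: sub  $3, $4, $5  regs=(0,3,4,65532,65532,0)
  step pc=8: xori  $4, $5, 11  regs=(0,3,4,65532,11,0)

11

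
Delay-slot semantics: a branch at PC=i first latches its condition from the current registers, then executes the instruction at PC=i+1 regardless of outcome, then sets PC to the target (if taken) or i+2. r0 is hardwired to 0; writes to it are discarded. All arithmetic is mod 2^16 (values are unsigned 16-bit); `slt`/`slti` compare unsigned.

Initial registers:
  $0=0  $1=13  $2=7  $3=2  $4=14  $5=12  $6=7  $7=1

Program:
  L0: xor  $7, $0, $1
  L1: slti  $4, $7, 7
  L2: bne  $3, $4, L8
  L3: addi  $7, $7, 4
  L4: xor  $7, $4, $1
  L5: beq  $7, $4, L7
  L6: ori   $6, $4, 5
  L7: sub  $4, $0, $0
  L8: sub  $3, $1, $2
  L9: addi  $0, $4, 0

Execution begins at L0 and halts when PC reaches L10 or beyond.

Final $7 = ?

  step pc=0: xor  $7, $0, $1  regs=(0,13,7,2,14,12,7,13)
  step pc=1: slti  $4, $7, 7  regs=(0,13,7,2,0,12,7,13)
  step pc=2: bne  $3, $4, L8  cond=T  regs=(0,13,7,2,0,12,7,13)
  step pc=3: addi  $7, $7, 4  regs=(0,13,7,2,0,12,7,17)
  step pc=8: sub  $3, $1, $2  regs=(0,13,7,6,0,12,7,17)
  step pc=9: addi  $0, $4, 0  regs=(0,13,7,6,0,12,7,17)

17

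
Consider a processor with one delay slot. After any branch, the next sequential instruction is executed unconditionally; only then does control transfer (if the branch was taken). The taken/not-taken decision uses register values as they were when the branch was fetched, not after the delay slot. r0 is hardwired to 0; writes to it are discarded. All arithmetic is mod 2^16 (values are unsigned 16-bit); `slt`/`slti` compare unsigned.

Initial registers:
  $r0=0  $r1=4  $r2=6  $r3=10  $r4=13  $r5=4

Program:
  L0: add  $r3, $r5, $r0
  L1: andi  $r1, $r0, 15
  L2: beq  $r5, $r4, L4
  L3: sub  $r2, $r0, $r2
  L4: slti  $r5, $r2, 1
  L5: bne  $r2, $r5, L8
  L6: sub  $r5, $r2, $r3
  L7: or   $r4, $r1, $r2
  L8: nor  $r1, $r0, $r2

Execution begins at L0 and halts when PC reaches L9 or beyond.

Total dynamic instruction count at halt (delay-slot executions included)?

8

PC=0  add  $r3, $r5, $r0     | $r0=0 $r1=4 $r2=6 $r3=4 $r4=13 $r5=4
PC=1  andi  $r1, $r0, 15     | $r0=0 $r1=0 $r2=6 $r3=4 $r4=13 $r5=4
PC=2  beq  $r5, $r4, L4      | $r0=0 $r1=0 $r2=6 $r3=4 $r4=13 $r5=4  [not taken]
PC=3  sub  $r2, $r0, $r2     | $r0=0 $r1=0 $r2=65530 $r3=4 $r4=13 $r5=4
PC=4  slti  $r5, $r2, 1      | $r0=0 $r1=0 $r2=65530 $r3=4 $r4=13 $r5=0
PC=5  bne  $r2, $r5, L8      | $r0=0 $r1=0 $r2=65530 $r3=4 $r4=13 $r5=0  [TAKEN]
PC=6  sub  $r5, $r2, $r3     | $r0=0 $r1=0 $r2=65530 $r3=4 $r4=13 $r5=65526
PC=8  nor  $r1, $r0, $r2     | $r0=0 $r1=5 $r2=65530 $r3=4 $r4=13 $r5=65526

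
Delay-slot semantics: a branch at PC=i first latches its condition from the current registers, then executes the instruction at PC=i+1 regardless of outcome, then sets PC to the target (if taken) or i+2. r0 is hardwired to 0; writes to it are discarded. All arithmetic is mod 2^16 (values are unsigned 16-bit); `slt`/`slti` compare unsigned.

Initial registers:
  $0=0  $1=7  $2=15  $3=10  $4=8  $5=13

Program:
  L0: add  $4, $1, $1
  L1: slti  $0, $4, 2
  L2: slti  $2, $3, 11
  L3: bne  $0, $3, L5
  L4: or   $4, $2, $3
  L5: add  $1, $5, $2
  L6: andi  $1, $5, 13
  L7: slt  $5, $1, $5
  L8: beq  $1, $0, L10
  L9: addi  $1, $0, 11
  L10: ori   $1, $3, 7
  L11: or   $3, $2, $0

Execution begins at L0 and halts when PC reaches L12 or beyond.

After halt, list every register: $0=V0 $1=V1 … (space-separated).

$0=0 $1=15 $2=1 $3=1 $4=11 $5=0

PC=0  add  $4, $1, $1        | $0=0 $1=7 $2=15 $3=10 $4=14 $5=13
PC=1  slti  $0, $4, 2        | $0=0 $1=7 $2=15 $3=10 $4=14 $5=13
PC=2  slti  $2, $3, 11       | $0=0 $1=7 $2=1 $3=10 $4=14 $5=13
PC=3  bne  $0, $3, L5        | $0=0 $1=7 $2=1 $3=10 $4=14 $5=13  [TAKEN]
PC=4  or   $4, $2, $3        | $0=0 $1=7 $2=1 $3=10 $4=11 $5=13
PC=5  add  $1, $5, $2        | $0=0 $1=14 $2=1 $3=10 $4=11 $5=13
PC=6  andi  $1, $5, 13       | $0=0 $1=13 $2=1 $3=10 $4=11 $5=13
PC=7  slt  $5, $1, $5        | $0=0 $1=13 $2=1 $3=10 $4=11 $5=0
PC=8  beq  $1, $0, L10       | $0=0 $1=13 $2=1 $3=10 $4=11 $5=0  [not taken]
PC=9  addi  $1, $0, 11       | $0=0 $1=11 $2=1 $3=10 $4=11 $5=0
PC=10 ori   $1, $3, 7        | $0=0 $1=15 $2=1 $3=10 $4=11 $5=0
PC=11 or   $3, $2, $0        | $0=0 $1=15 $2=1 $3=1 $4=11 $5=0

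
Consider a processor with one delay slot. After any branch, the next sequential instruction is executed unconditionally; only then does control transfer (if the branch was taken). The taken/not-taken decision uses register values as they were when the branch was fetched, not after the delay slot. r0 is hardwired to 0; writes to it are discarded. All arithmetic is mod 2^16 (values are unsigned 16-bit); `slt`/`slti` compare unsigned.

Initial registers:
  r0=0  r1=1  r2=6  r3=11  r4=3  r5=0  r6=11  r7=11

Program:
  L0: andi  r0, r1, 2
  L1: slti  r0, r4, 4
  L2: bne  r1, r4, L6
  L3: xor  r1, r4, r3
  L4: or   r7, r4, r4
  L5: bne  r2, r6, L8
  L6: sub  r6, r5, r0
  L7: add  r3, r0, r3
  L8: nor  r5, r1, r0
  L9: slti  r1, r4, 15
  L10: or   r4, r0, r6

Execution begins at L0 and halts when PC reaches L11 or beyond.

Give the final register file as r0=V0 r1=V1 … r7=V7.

[0] andi  r0, r1, 2  →  {r0:0, r1:1, r2:6, r3:11, r4:3, r5:0, r6:11, r7:11}
[1] slti  r0, r4, 4  →  {r0:0, r1:1, r2:6, r3:11, r4:3, r5:0, r6:11, r7:11}
[2] bne  r1, r4, L6  →  {r0:0, r1:1, r2:6, r3:11, r4:3, r5:0, r6:11, r7:11}  ⟨branch taken⟩
[3] xor  r1, r4, r3  →  {r0:0, r1:8, r2:6, r3:11, r4:3, r5:0, r6:11, r7:11}
[6] sub  r6, r5, r0  →  {r0:0, r1:8, r2:6, r3:11, r4:3, r5:0, r6:0, r7:11}
[7] add  r3, r0, r3  →  {r0:0, r1:8, r2:6, r3:11, r4:3, r5:0, r6:0, r7:11}
[8] nor  r5, r1, r0  →  {r0:0, r1:8, r2:6, r3:11, r4:3, r5:65527, r6:0, r7:11}
[9] slti  r1, r4, 15  →  {r0:0, r1:1, r2:6, r3:11, r4:3, r5:65527, r6:0, r7:11}
[10] or   r4, r0, r6  →  {r0:0, r1:1, r2:6, r3:11, r4:0, r5:65527, r6:0, r7:11}

r0=0 r1=1 r2=6 r3=11 r4=0 r5=65527 r6=0 r7=11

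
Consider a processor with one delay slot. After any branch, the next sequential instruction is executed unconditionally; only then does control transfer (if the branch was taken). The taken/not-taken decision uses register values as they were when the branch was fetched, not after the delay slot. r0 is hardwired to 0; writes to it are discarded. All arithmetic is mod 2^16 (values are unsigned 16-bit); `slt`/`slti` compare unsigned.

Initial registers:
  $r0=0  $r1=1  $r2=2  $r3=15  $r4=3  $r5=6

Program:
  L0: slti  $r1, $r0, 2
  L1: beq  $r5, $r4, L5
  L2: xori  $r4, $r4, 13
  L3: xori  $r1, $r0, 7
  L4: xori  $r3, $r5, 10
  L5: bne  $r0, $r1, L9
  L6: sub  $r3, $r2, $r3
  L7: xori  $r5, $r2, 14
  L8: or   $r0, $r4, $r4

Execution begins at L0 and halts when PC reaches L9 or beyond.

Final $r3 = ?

65526

  step pc=0: slti  $r1, $r0, 2  regs=(0,1,2,15,3,6)
  step pc=1: beq  $r5, $r4, L5  cond=F  regs=(0,1,2,15,3,6)
  step pc=2: xori  $r4, $r4, 13  regs=(0,1,2,15,14,6)
  step pc=3: xori  $r1, $r0, 7  regs=(0,7,2,15,14,6)
  step pc=4: xori  $r3, $r5, 10  regs=(0,7,2,12,14,6)
  step pc=5: bne  $r0, $r1, L9  cond=T  regs=(0,7,2,12,14,6)
  step pc=6: sub  $r3, $r2, $r3  regs=(0,7,2,65526,14,6)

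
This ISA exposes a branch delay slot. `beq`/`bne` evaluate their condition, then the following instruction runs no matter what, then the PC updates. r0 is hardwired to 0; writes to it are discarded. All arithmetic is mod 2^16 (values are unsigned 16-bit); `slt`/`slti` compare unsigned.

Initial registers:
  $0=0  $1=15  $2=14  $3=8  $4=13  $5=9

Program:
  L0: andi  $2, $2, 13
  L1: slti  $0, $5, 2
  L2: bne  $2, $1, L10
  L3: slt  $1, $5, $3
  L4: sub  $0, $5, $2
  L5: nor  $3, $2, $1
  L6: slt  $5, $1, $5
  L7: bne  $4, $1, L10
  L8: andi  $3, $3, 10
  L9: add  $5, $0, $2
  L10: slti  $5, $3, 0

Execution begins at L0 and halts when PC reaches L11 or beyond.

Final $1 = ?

#0 andi  $2, $2, 13 ; 0/15/12/8/13/9
#1 slti  $0, $5, 2 ; 0/15/12/8/13/9
#2 bne  $2, $1, L10 ; 0/15/12/8/13/9 ; →target
#3 slt  $1, $5, $3 ; 0/0/12/8/13/9
#10 slti  $5, $3, 0 ; 0/0/12/8/13/0

0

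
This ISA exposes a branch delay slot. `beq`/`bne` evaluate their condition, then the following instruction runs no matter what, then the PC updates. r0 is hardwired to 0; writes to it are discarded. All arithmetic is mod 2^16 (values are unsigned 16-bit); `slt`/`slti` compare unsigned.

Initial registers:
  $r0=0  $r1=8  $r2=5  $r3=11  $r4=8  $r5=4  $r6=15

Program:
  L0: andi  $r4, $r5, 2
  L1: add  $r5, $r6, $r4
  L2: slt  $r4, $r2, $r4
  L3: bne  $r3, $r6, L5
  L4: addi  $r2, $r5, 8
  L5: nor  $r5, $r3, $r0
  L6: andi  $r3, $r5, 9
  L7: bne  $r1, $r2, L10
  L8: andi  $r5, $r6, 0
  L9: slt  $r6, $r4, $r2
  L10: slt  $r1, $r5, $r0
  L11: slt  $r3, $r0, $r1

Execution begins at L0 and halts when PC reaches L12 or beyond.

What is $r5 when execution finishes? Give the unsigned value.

  step pc=0: andi  $r4, $r5, 2  regs=(0,8,5,11,0,4,15)
  step pc=1: add  $r5, $r6, $r4  regs=(0,8,5,11,0,15,15)
  step pc=2: slt  $r4, $r2, $r4  regs=(0,8,5,11,0,15,15)
  step pc=3: bne  $r3, $r6, L5  cond=T  regs=(0,8,5,11,0,15,15)
  step pc=4: addi  $r2, $r5, 8  regs=(0,8,23,11,0,15,15)
  step pc=5: nor  $r5, $r3, $r0  regs=(0,8,23,11,0,65524,15)
  step pc=6: andi  $r3, $r5, 9  regs=(0,8,23,0,0,65524,15)
  step pc=7: bne  $r1, $r2, L10  cond=T  regs=(0,8,23,0,0,65524,15)
  step pc=8: andi  $r5, $r6, 0  regs=(0,8,23,0,0,0,15)
  step pc=10: slt  $r1, $r5, $r0  regs=(0,0,23,0,0,0,15)
  step pc=11: slt  $r3, $r0, $r1  regs=(0,0,23,0,0,0,15)

0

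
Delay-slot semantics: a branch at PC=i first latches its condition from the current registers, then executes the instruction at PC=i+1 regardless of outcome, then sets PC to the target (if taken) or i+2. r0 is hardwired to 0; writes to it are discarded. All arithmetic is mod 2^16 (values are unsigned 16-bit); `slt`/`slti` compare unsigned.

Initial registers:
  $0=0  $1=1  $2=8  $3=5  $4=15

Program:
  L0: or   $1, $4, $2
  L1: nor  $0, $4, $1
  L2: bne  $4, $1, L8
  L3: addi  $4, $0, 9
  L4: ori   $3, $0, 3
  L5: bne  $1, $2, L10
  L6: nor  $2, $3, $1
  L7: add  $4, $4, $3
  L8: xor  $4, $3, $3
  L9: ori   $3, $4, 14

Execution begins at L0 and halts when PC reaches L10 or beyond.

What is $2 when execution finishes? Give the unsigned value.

  step pc=0: or   $1, $4, $2  regs=(0,15,8,5,15)
  step pc=1: nor  $0, $4, $1  regs=(0,15,8,5,15)
  step pc=2: bne  $4, $1, L8  cond=F  regs=(0,15,8,5,15)
  step pc=3: addi  $4, $0, 9  regs=(0,15,8,5,9)
  step pc=4: ori   $3, $0, 3  regs=(0,15,8,3,9)
  step pc=5: bne  $1, $2, L10  cond=T  regs=(0,15,8,3,9)
  step pc=6: nor  $2, $3, $1  regs=(0,15,65520,3,9)

65520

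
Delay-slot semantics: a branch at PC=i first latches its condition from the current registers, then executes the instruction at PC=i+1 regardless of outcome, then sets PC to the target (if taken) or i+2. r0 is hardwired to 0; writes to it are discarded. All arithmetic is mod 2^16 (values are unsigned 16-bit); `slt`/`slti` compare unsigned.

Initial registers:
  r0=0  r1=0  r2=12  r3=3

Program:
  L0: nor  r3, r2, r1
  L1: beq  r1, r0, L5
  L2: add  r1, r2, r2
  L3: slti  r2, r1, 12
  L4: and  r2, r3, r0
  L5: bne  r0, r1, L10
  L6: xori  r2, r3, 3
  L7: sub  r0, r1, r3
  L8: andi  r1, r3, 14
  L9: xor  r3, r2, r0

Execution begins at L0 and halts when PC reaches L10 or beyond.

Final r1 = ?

#0 nor  r3, r2, r1 ; 0/0/12/65523
#1 beq  r1, r0, L5 ; 0/0/12/65523 ; →target
#2 add  r1, r2, r2 ; 0/24/12/65523
#5 bne  r0, r1, L10 ; 0/24/12/65523 ; →target
#6 xori  r2, r3, 3 ; 0/24/65520/65523

24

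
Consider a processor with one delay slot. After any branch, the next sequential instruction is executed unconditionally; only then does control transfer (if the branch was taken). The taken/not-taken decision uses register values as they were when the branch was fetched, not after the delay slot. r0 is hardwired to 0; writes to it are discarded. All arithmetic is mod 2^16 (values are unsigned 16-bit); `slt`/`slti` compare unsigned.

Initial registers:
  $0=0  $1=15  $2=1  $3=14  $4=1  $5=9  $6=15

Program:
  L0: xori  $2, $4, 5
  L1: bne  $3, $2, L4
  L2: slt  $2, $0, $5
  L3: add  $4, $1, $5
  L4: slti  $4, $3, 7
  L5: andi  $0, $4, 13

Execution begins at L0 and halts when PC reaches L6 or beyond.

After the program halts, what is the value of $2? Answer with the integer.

1

[0] xori  $2, $4, 5  →  {$0:0, $1:15, $2:4, $3:14, $4:1, $5:9, $6:15}
[1] bne  $3, $2, L4  →  {$0:0, $1:15, $2:4, $3:14, $4:1, $5:9, $6:15}  ⟨branch taken⟩
[2] slt  $2, $0, $5  →  {$0:0, $1:15, $2:1, $3:14, $4:1, $5:9, $6:15}
[4] slti  $4, $3, 7  →  {$0:0, $1:15, $2:1, $3:14, $4:0, $5:9, $6:15}
[5] andi  $0, $4, 13  →  {$0:0, $1:15, $2:1, $3:14, $4:0, $5:9, $6:15}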